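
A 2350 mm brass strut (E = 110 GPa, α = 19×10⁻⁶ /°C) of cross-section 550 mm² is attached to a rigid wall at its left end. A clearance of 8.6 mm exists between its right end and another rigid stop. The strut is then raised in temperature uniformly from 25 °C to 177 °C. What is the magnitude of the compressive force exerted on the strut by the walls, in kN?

P ≈ 0 kN

Free thermal elongation = αΔT L = 19×10⁻⁶ × 152 × 2350 = 6.787 mm.
This is smaller than the 8.6 mm clearance, so the strut expands freely without reaching the stop — the stress is zero.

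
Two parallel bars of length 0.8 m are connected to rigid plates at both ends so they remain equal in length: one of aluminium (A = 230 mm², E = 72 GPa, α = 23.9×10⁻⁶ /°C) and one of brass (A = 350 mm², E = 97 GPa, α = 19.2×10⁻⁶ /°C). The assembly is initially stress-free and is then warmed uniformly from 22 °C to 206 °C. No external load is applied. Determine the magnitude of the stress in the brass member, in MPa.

Equilibrium of a rigid end plate with no external load gives equal and opposite internal forces ±P in the two members. Since α_{aluminium} > α_{brass}, heating drives the aluminium into compression and the brass into tension.
Compatibility of the two members (thermal + elastic change equal): (α₁ − α₂)ΔT = P·[1/(A₁E₁) + 1/(A₂E₂)].
|α₁ − α₂|·ΔT = 4.7×10⁻⁶ × 184 = 0.0008648.
1/(A₁E₁) + 1/(A₂E₂) = 1/(230×72×10³) + 1/(350×97×10³) = 8.984×10⁻⁸ N⁻¹.
So P = 0.0008648 / 8.984×10⁻⁸ = 9.626 kN.
σ_{brass} = P/A₂ = 9626/350 = 27.5 MPa, tensile.

σ ≈ 27.5 MPa (tensile)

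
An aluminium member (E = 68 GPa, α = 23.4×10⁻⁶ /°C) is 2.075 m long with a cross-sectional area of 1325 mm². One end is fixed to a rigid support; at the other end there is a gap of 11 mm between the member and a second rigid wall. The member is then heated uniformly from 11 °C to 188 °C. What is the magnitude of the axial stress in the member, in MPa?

σ ≈ 0 MPa

Free thermal elongation = αΔT L = 23.4×10⁻⁶ × 177 × 2075 = 8.594 mm.
Since δ_free = 8.59 mm is less than the 11 mm gap, the member never touches the wall. No axial force develops.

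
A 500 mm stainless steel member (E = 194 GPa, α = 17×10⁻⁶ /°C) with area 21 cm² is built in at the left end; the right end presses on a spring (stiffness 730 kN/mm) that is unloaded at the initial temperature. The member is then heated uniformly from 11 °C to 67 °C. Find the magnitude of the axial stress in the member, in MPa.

The unrestrained thermal change is αΔT L = 17×10⁻⁶ × 56 × 500 = 0.476 mm.
With a force P in the spring, the elastic change of the member is PL/(AE) and that of the spring is P/k; compatibility requires their sum to equal δ_free.
P [ L/(AE) + 1/k ] = δ_free → P [ 500/(2100×194×10³) + 1/(730×10³) ] = 0.476.
P = 0.476 / 2.597×10⁻⁶ = 183300 N.
σ = P/A = 183300/2100 = 87.27 MPa.

σ ≈ 87.3 MPa (compressive)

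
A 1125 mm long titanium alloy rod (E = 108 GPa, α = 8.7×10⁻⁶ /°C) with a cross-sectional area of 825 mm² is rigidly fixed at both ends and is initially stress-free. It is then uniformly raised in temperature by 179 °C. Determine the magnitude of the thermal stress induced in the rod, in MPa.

σ ≈ 168 MPa (compressive)

The supports are rigid, so the total axial strain is zero. The restrained thermal strain is ε = αΔT = 8.7×10⁻⁶ × 179 = 1557.3×10⁻⁶.
The stress required to suppress this strain is σ = Eε = 108×10³ × 1557.3×10⁻⁶ = 168.2 MPa, compressive since the rod is trying to expand.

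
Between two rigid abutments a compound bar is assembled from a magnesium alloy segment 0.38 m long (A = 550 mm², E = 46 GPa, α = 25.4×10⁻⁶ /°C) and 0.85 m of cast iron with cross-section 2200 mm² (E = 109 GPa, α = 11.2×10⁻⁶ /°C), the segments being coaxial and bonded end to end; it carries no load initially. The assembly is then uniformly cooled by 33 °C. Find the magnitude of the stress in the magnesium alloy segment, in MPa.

σ ≈ 62 MPa (tensile)

Free thermal contraction of the whole bar: Σ αᵢΔT Lᵢ = 25.4×10⁻⁶×33×380 + 11.2×10⁻⁶×33×850 = 0.6327 mm.
Since the ends are fixed, an axial force P builds up, equal in every segment, with P · Σ Lᵢ/(AᵢEᵢ) = δ_free.
Σ Lᵢ/(AᵢEᵢ) = 380/(550×46×10³) + 850/(2200×109×10³) = 1.856×10⁻⁵ mm/N.
Hence P = δ_free / Σ(L/AE) = 0.6327/1.856×10⁻⁵ = 34.08 kN (tensile).
σ_{magnesium alloy} = P / A = 34080 / 550 = 61.96 MPa.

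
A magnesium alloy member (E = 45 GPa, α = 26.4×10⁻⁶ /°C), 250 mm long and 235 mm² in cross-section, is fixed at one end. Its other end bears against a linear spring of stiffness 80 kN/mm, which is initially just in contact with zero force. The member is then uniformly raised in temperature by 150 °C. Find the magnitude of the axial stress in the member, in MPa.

Free thermal expansion: δ_free = αΔT L = 26.4×10⁻⁶ × 150 × 250 = 0.99 mm.
Let P be the compressive force at the spring. The member shortens elastically by PL/(AE) and the spring compresses by P/k; together these equal δ_free.
P [ L/(AE) + 1/k ] = δ_free → P [ 250/(235×45×10³) + 1/(80×10³) ] = 0.99.
P = 0.99 / 3.614×10⁻⁵ = 27390 N.
σ = P/A = 27390/235 = 116.6 MPa.

σ ≈ 117 MPa (compressive)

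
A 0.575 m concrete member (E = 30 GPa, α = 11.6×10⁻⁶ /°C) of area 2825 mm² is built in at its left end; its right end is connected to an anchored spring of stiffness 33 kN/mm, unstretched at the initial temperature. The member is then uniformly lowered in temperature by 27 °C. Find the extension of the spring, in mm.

δ ≈ 0.147 mm

Free thermal contraction: δ_free = αΔT L = 11.6×10⁻⁶ × 27 × 575 = 0.1801 mm.
Let P be the tensile force in the spring. The member extends elastically by PL/(AE) and the spring stretches by P/k; together these equal δ_free.
So P = δ_free / [L/(AE) + 1/k] = 0.1801 / [ 575/(2825×30×10³) + 1/(33×10³) ].
P = 0.1801 / 3.709×10⁻⁵ = 4856 N.
Spring extension = P/k = 4856/(33×10³) = 0.1471 mm.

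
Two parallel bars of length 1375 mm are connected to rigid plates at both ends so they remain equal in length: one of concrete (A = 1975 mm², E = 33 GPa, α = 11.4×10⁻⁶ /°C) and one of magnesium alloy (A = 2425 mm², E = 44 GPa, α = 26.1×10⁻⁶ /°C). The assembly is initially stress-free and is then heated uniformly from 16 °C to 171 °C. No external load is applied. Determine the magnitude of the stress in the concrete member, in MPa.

The magnesium alloy has the larger α, so on heating it would change length more than the concrete if both were free. The rigid plates force a common final length, so the magnesium alloy is put into compression and the concrete into tension, with equal and opposite forces P (no external load).
Equating the net (thermal + elastic) strains gives |α₁ − α₂|·ΔT = P·[1/(A₁E₁) + 1/(A₂E₂)].
|α₁ − α₂|·ΔT = 14.7×10⁻⁶ × 155 = 0.002279.
1/(A₁E₁) + 1/(A₂E₂) = 1/(1975×33×10³) + 1/(2425×44×10³) = 2.472×10⁻⁸ N⁻¹.
P = 0.002279 / 2.472×10⁻⁸ = 92190 N = 92.19 kN.
σ_{concrete} = P/A₁ = 92190/1975 = 46.68 MPa, tensile.

σ ≈ 46.7 MPa (tensile)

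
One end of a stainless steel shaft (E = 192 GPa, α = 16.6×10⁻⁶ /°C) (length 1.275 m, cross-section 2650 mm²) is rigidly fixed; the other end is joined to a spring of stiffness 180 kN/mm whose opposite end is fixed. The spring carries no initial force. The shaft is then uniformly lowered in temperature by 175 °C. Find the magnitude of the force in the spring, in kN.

P ≈ 459 kN

If the spring were absent the shaft would shorten by αΔT L = 16.6×10⁻⁶ × 175 × 1275 = 3.704 mm.
With a force P in the spring, the elastic change of the shaft is PL/(AE) and that of the spring is P/k; compatibility requires their sum to equal δ_free.
P [ L/(AE) + 1/k ] = δ_free → P [ 1275/(2650×192×10³) + 1/(180×10³) ] = 3.704.
P = 3.704 / 8.061×10⁻⁶ = 459500 N.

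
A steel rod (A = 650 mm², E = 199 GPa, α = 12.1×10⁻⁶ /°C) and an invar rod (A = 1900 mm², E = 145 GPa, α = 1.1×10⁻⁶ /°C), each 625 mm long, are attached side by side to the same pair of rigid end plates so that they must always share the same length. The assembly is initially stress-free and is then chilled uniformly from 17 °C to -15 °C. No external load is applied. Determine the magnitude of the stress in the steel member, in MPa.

Equilibrium of a rigid end plate with no external load gives equal and opposite internal forces ±P in the two members. Since α_{steel} > α_{invar}, cooling drives the steel into tension and the invar into compression.
Equating the net (thermal + elastic) strains gives |α₁ − α₂|·ΔT = P·[1/(A₁E₁) + 1/(A₂E₂)].
|α₁ − α₂|·ΔT = 11×10⁻⁶ × 32 = 0.000352.
1/(A₁E₁) + 1/(A₂E₂) = 1/(650×199×10³) + 1/(1900×145×10³) = 1.136×10⁻⁸ N⁻¹.
So P = 0.000352 / 1.136×10⁻⁸ = 30.98 kN.
σ_{steel} = P/A₁ = 30980/650 = 47.67 MPa, tensile.

σ ≈ 47.7 MPa (tensile)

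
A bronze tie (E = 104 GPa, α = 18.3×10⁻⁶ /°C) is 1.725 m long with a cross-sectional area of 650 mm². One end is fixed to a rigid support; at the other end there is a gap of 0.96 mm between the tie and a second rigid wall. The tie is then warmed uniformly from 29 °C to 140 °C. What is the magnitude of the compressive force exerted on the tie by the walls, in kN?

P ≈ 99.7 kN

If the wall were absent the tie would grow by αΔT L = 18.3×10⁻⁶ × 111 × 1725 = 3.504 mm.
After closing the 0.96 mm clearance, 3.504 − 0.96 = 2.544 mm of expansion remains to be suppressed by the wall.
That suppressed elongation corresponds to σ = E·Δ/L = 104×10³ × 2.544/1725 = 153.4 MPa.
P = σA = 153.4 × 650 = 99.7 kN.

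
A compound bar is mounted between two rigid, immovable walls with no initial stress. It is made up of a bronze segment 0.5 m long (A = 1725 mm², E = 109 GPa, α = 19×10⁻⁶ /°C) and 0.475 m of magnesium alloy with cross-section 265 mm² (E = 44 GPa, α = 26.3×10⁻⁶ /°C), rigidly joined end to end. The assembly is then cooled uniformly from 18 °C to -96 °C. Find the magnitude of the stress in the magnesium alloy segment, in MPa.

If the supports were absent, the total length change would be Σ αᵢΔT Lᵢ = 19×10⁻⁶×114×500 + 26.3×10⁻⁶×114×475 = 2.507 mm.
The walls prevent any net length change, so an axial force P (same in every segment) develops. Compatibility: P · Σ Lᵢ/(AᵢEᵢ) = δ_free.
The series flexibility is Σ Lᵢ/(AᵢEᵢ) = 500/(1725×109×10³) + 475/(265×44×10³) = 4.34×10⁻⁵ mm/N.
So P = 2.507 / 4.34×10⁻⁵ = 57.77 kN, tensile.
σ_{magnesium alloy} = P / A = 57770 / 265 = 218 MPa.

σ ≈ 218 MPa (tensile)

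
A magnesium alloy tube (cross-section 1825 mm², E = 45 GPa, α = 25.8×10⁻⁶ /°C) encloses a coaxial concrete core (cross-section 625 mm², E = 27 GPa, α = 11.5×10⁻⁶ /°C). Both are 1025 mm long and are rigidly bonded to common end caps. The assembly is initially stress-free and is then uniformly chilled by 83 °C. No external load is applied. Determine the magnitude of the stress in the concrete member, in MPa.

σ ≈ 26.6 MPa (compressive)

The magnesium alloy has the larger α, so on cooling it would change length more than the concrete if both were free. The rigid plates force a common final length, so the magnesium alloy is put into tension and the concrete into compression, with equal and opposite forces P (no external load).
Equating the net (thermal + elastic) strains gives |α₁ − α₂|·ΔT = P·[1/(A₁E₁) + 1/(A₂E₂)].
|α₁ − α₂|·ΔT = 14.3×10⁻⁶ × 83 = 0.001187.
1/(A₁E₁) + 1/(A₂E₂) = 1/(1825×45×10³) + 1/(625×27×10³) = 7.144×10⁻⁸ N⁻¹.
So P = 0.001187 / 7.144×10⁻⁸ = 16.61 kN.
σ_{concrete} = P/A₂ = 16610/625 = 26.58 MPa, compressive.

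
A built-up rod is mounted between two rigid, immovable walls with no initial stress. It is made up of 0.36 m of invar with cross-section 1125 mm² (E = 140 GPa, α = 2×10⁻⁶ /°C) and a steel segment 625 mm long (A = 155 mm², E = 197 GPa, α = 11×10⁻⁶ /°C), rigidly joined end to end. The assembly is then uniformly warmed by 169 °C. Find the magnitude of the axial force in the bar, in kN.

P ≈ 56.4 kN (compressive)

Free thermal expansion of the whole bar: Σ αᵢΔT Lᵢ = 2×10⁻⁶×169×360 + 11×10⁻⁶×169×625 = 1.284 mm.
Since the ends are fixed, an axial force P builds up, equal in every segment, with P · Σ Lᵢ/(AᵢEᵢ) = δ_free.
Σ Lᵢ/(AᵢEᵢ) = 360/(1125×140×10³) + 625/(155×197×10³) = 2.275×10⁻⁵ mm/N.
P = 1.284 / 2.275×10⁻⁵ = 56410 N = 56.41 kN, compressive.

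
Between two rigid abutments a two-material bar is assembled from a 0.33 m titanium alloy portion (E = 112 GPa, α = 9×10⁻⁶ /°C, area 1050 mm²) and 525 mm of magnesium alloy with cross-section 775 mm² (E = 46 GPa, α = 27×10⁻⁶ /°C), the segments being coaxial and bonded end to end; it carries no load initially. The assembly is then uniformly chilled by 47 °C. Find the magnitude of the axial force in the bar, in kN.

Free thermal contraction of the whole bar: Σ αᵢΔT Lᵢ = 9×10⁻⁶×47×330 + 27×10⁻⁶×47×525 = 0.8058 mm.
The walls prevent any net length change, so an axial force P (same in every segment) develops. Compatibility: P · Σ Lᵢ/(AᵢEᵢ) = δ_free.
The series flexibility is Σ Lᵢ/(AᵢEᵢ) = 330/(1050×112×10³) + 525/(775×46×10³) = 1.753×10⁻⁵ mm/N.
So P = 0.8058 / 1.753×10⁻⁵ = 45.96 kN, tensile.

P ≈ 46 kN (tensile)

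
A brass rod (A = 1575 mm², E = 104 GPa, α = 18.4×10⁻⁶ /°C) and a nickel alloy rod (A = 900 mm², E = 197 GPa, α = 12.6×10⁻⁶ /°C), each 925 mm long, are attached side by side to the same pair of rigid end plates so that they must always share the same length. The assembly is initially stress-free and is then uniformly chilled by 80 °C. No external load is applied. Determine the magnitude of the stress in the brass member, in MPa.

σ ≈ 25.1 MPa (tensile)

Equilibrium of a rigid end plate with no external load gives equal and opposite internal forces ±P in the two members. Since α_{brass} > α_{nickel alloy}, cooling drives the brass into tension and the nickel alloy into compression.
Setting the final lengths equal and cancelling L: (α₁ − α₂)ΔT = P/(A₁E₁) + P/(A₂E₂).
|α₁ − α₂|·ΔT = 5.8×10⁻⁶ × 80 = 0.000464.
1/(A₁E₁) + 1/(A₂E₂) = 1/(1575×104×10³) + 1/(900×197×10³) = 1.175×10⁻⁸ N⁻¹.
So P = 0.000464 / 1.175×10⁻⁸ = 39.51 kN.
σ_{brass} = P/A₁ = 39510/1575 = 25.08 MPa, tensile.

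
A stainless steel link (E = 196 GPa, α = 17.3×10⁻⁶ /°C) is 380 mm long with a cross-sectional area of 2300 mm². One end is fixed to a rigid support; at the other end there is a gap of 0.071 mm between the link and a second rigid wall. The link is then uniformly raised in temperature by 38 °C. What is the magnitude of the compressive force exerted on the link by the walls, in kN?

Unrestrained expansion: δ_free = αΔT L = 17.3×10⁻⁶ × 38 × 380 = 0.2498 mm.
This exceeds the 0.071 mm gap, so the wall pushes back. The portion of expansion that must be recovered elastically is δ_free − gap = 0.2498 − 0.071 = 0.1788 mm.
That suppressed elongation corresponds to σ = E·Δ/L = 196×10³ × 0.1788/380 = 92.23 MPa.
P = σA = 92.23 × 2300 = 212.1 kN.

P ≈ 212 kN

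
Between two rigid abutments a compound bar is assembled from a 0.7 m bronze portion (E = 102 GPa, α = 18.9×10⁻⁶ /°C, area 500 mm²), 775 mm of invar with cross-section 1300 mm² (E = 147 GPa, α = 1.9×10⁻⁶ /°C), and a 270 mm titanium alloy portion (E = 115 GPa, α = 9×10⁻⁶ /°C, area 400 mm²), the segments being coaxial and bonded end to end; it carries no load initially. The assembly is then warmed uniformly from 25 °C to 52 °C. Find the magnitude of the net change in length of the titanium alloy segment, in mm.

Free thermal expansion of the whole bar: Σ αᵢΔT Lᵢ = 18.9×10⁻⁶×27×700 + 1.9×10⁻⁶×27×775 + 9×10⁻⁶×27×270 = 0.4626 mm.
The rigid supports impose zero overall length change; the single axial force P common to all segments must satisfy P Σ Lᵢ/(AᵢEᵢ) = δ_free.
The series flexibility is Σ Lᵢ/(AᵢEᵢ) = 700/(500×102×10³) + 775/(1300×147×10³) + 270/(400×115×10³) = 2.365×10⁻⁵ mm/N.
So P = 0.4626 / 2.365×10⁻⁵ = 19.56 kN, compressive.
For the titanium alloy segment, free thermal change = 9×10⁻⁶×27×270 = 0.06561 mm and elastic change from P = 19560×270/(400×115×10³) = 0.1148 mm; these oppose, so the net change is 0.0492 mm (segment shortens).

|ΔL| ≈ 0.0492 mm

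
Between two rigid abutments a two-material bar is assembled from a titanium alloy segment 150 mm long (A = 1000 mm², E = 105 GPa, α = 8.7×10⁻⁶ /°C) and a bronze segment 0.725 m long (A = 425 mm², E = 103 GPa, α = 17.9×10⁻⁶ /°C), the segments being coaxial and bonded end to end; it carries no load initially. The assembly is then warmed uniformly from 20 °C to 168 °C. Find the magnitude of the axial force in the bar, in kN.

Free thermal expansion of the whole bar: Σ αᵢΔT Lᵢ = 8.7×10⁻⁶×148×150 + 17.9×10⁻⁶×148×725 = 2.114 mm.
The walls prevent any net length change, so an axial force P (same in every segment) develops. Compatibility: P · Σ Lᵢ/(AᵢEᵢ) = δ_free.
The series flexibility is Σ Lᵢ/(AᵢEᵢ) = 150/(1000×105×10³) + 725/(425×103×10³) = 1.799×10⁻⁵ mm/N.
P = 2.114 / 1.799×10⁻⁵ = 117500 N = 117.5 kN, compressive.

P ≈ 117 kN (compressive)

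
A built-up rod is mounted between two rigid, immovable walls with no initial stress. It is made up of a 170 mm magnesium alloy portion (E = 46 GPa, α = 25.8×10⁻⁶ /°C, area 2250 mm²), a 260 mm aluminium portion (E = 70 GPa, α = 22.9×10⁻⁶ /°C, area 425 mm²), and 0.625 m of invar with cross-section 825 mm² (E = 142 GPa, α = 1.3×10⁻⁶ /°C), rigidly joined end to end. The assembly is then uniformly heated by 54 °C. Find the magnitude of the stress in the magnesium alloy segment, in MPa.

σ ≈ 17 MPa (compressive)

Free thermal expansion of the whole bar: Σ αᵢΔT Lᵢ = 25.8×10⁻⁶×54×170 + 22.9×10⁻⁶×54×260 + 1.3×10⁻⁶×54×625 = 0.6022 mm.
The walls prevent any net length change, so an axial force P (same in every segment) develops. Compatibility: P · Σ Lᵢ/(AᵢEᵢ) = δ_free.
Σ Lᵢ/(AᵢEᵢ) = 170/(2250×46×10³) + 260/(425×70×10³) + 625/(825×142×10³) = 1.572×10⁻⁵ mm/N.
Hence P = δ_free / Σ(L/AE) = 0.6022/1.572×10⁻⁵ = 38.32 kN (compressive).
σ_{magnesium alloy} = P / A = 38320 / 2250 = 17.03 MPa.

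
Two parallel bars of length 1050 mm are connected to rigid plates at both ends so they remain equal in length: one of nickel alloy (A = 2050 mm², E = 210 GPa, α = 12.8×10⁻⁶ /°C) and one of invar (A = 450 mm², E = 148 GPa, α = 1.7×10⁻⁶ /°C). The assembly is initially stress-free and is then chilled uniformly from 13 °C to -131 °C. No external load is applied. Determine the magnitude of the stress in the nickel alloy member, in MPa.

σ ≈ 45 MPa (tensile)

Both members must finish at the same length. With the larger α, the nickel alloy tends to over-contract; the plates restrain it, putting the nickel alloy in tension and the invar in compression. With no external load the two internal forces are equal and opposite, magnitude P.
Setting the final lengths equal and cancelling L: (α₁ − α₂)ΔT = P/(A₁E₁) + P/(A₂E₂).
|α₁ − α₂|·ΔT = 11.1×10⁻⁶ × 144 = 0.001598.
1/(A₁E₁) + 1/(A₂E₂) = 1/(2050×210×10³) + 1/(450×148×10³) = 1.734×10⁻⁸ N⁻¹.
P = 0.001598 / 1.734×10⁻⁸ = 92190 N = 92.19 kN.
σ_{nickel alloy} = P/A₁ = 92190/2050 = 44.97 MPa, tensile.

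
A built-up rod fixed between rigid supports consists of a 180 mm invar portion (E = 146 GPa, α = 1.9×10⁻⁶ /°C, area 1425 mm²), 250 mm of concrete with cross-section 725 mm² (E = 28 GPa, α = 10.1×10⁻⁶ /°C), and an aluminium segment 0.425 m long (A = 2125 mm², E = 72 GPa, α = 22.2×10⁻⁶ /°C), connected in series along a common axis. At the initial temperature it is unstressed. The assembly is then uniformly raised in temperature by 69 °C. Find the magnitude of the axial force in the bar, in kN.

P ≈ 53.2 kN (compressive)

With the walls removed the bar would change length by δ_free = Σ αᵢΔT Lᵢ = 1.9×10⁻⁶×69×180 + 10.1×10⁻⁶×69×250 + 22.2×10⁻⁶×69×425 = 0.8488 mm.
The rigid supports impose zero overall length change; the single axial force P common to all segments must satisfy P Σ Lᵢ/(AᵢEᵢ) = δ_free.
Σ Lᵢ/(AᵢEᵢ) = 180/(1425×146×10³) + 250/(725×28×10³) + 425/(2125×72×10³) = 1.596×10⁻⁵ mm/N.
Hence P = δ_free / Σ(L/AE) = 0.8488/1.596×10⁻⁵ = 53.19 kN (compressive).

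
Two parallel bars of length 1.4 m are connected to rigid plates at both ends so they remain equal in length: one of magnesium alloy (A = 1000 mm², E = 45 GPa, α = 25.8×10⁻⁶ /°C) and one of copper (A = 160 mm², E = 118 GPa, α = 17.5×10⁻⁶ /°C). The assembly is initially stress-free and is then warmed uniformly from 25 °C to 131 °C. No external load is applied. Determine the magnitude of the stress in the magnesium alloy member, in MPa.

Equilibrium of a rigid end plate with no external load gives equal and opposite internal forces ±P in the two members. Since α_{magnesium alloy} > α_{copper}, heating drives the magnesium alloy into compression and the copper into tension.
Setting the final lengths equal and cancelling L: (α₁ − α₂)ΔT = P/(A₁E₁) + P/(A₂E₂).
|α₁ − α₂|·ΔT = 8.3×10⁻⁶ × 106 = 0.0008798.
1/(A₁E₁) + 1/(A₂E₂) = 1/(1000×45×10³) + 1/(160×118×10³) = 7.519×10⁻⁸ N⁻¹.
P = 0.0008798 / 7.519×10⁻⁸ = 11700 N = 11.7 kN.
σ_{magnesium alloy} = P/A₁ = 11700/1000 = 11.7 MPa, compressive.

σ ≈ 11.7 MPa (compressive)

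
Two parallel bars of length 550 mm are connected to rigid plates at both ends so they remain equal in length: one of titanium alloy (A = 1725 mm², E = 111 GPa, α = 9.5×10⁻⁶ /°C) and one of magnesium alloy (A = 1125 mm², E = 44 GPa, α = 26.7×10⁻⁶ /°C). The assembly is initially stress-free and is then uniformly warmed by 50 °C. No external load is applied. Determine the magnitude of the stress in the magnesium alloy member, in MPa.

σ ≈ 30.1 MPa (compressive)

The magnesium alloy has the larger α, so on heating it would change length more than the titanium alloy if both were free. The rigid plates force a common final length, so the magnesium alloy is put into compression and the titanium alloy into tension, with equal and opposite forces P (no external load).
Equating the net (thermal + elastic) strains gives |α₁ − α₂|·ΔT = P·[1/(A₁E₁) + 1/(A₂E₂)].
|α₁ − α₂|·ΔT = 17.2×10⁻⁶ × 50 = 0.00086.
1/(A₁E₁) + 1/(A₂E₂) = 1/(1725×111×10³) + 1/(1125×44×10³) = 2.542×10⁻⁸ N⁻¹.
So P = 0.00086 / 2.542×10⁻⁸ = 33.83 kN.
σ_{magnesium alloy} = P/A₂ = 33830/1125 = 30.07 MPa, compressive.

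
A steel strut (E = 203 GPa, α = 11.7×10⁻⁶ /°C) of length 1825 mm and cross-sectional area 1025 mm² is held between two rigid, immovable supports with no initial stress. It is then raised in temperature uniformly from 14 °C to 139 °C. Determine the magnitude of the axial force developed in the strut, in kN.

P ≈ 304 kN (compressive)

The ends cannot move, so σ = EαΔT = 203×10³ × 11.7×10⁻⁶ × 125 = 296.9 MPa.
Then P = σA = 296.9 × 1025 mm² = 304.3 kN, compressive.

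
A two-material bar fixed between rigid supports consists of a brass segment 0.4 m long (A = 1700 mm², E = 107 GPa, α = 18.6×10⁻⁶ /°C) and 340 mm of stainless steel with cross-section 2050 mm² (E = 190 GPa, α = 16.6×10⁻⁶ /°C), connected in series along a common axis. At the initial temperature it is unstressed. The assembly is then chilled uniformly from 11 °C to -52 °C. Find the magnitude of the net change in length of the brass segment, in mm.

If the supports were absent, the total length change would be Σ αᵢΔT Lᵢ = 18.6×10⁻⁶×63×400 + 16.6×10⁻⁶×63×340 = 0.8243 mm.
The rigid supports impose zero overall length change; the single axial force P common to all segments must satisfy P Σ Lᵢ/(AᵢEᵢ) = δ_free.
Σ Lᵢ/(AᵢEᵢ) = 400/(1700×107×10³) + 340/(2050×190×10³) = 3.072×10⁻⁶ mm/N.
P = 0.8243 / 3.072×10⁻⁶ = 268300 N = 268.3 kN, tensile.
For the brass segment, free thermal change = 18.6×10⁻⁶×63×400 = 0.4687 mm and elastic change from P = 268300×400/(1700×107×10³) = 0.5901 mm; these oppose, so the net change is 0.121 mm (segment lengthens).

|ΔL| ≈ 0.121 mm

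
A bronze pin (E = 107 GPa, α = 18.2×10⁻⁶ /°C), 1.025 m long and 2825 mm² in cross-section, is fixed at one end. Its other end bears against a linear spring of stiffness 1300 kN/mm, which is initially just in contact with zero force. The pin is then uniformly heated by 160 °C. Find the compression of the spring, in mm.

If the spring were absent the pin would lengthen by αΔT L = 18.2×10⁻⁶ × 160 × 1025 = 2.985 mm.
Let P be the compressive force at the spring. The pin shortens elastically by PL/(AE) and the spring compresses by P/k; together these equal δ_free.
P [ L/(AE) + 1/k ] = δ_free → P [ 1025/(2825×107×10³) + 1/(1300×10³) ] = 2.985.
P = 2.985 / 4.16×10⁻⁶ = 717500 N.
Spring compression = P/k = 717500/(1300×10³) = 0.5519 mm.

δ ≈ 0.552 mm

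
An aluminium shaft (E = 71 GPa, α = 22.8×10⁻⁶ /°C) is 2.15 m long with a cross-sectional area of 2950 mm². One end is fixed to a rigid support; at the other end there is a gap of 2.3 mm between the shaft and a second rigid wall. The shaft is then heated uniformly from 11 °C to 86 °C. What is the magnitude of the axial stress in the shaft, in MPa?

σ ≈ 45.5 MPa (compressive)

Free thermal elongation = αΔT L = 22.8×10⁻⁶ × 75 × 2150 = 3.676 mm.
This exceeds the 2.3 mm gap, so the wall pushes back. The portion of expansion that must be recovered elastically is δ_free − gap = 3.676 − 2.3 = 1.377 mm.
Compatibility: PL/(AE) = 1.377 mm, so σ = P/A = E × (1.377/2150) = 45.46 MPa.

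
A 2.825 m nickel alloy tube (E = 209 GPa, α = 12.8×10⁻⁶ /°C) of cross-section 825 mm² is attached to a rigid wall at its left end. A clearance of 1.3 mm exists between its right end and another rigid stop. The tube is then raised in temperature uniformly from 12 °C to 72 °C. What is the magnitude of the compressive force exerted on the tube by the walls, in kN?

If the wall were absent the tube would grow by αΔT L = 12.8×10⁻⁶ × 60 × 2825 = 2.17 mm.
This exceeds the 1.3 mm gap, so the wall pushes back. The portion of expansion that must be recovered elastically is δ_free − gap = 2.17 − 1.3 = 0.8696 mm.
Compatibility: PL/(AE) = 0.8696 mm, so σ = P/A = E × (0.8696/2825) = 64.34 MPa.
Force on the wall = σA = 64.34 × 825 mm² = 53.08 kN.

P ≈ 53.1 kN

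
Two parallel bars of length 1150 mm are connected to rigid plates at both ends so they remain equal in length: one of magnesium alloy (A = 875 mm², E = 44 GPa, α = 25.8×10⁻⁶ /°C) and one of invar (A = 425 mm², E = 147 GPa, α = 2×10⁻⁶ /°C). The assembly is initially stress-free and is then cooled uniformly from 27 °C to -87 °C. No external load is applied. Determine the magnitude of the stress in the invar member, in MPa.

The magnesium alloy has the larger α, so on cooling it would change length more than the invar if both were free. The rigid plates force a common final length, so the magnesium alloy is put into tension and the invar into compression, with equal and opposite forces P (no external load).
Setting the final lengths equal and cancelling L: (α₁ − α₂)ΔT = P/(A₁E₁) + P/(A₂E₂).
|α₁ − α₂|·ΔT = 23.8×10⁻⁶ × 114 = 0.002713.
1/(A₁E₁) + 1/(A₂E₂) = 1/(875×44×10³) + 1/(425×147×10³) = 4.198×10⁻⁸ N⁻¹.
P = 0.002713 / 4.198×10⁻⁸ = 64630 N = 64.63 kN.
σ_{invar} = P/A₂ = 64630/425 = 152.1 MPa, compressive.

σ ≈ 152 MPa (compressive)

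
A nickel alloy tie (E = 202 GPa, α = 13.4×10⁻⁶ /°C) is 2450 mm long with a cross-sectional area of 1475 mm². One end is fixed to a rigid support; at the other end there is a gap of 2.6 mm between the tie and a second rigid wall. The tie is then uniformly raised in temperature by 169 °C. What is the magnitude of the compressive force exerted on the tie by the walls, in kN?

If the wall were absent the tie would grow by αΔT L = 13.4×10⁻⁶ × 169 × 2450 = 5.548 mm.
This exceeds the 2.6 mm gap, so the wall pushes back. The portion of expansion that must be recovered elastically is δ_free − gap = 5.548 − 2.6 = 2.948 mm.
That suppressed elongation corresponds to σ = E·Δ/L = 202×10³ × 2.948/2450 = 243.1 MPa.
P = σA = 243.1 × 1475 = 358.5 kN.

P ≈ 359 kN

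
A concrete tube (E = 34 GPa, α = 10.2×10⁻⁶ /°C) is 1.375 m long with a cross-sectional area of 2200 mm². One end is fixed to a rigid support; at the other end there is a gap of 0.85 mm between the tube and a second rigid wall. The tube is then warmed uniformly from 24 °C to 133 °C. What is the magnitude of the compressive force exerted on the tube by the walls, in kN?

P ≈ 36.9 kN

Unrestrained expansion: δ_free = αΔT L = 10.2×10⁻⁶ × 109 × 1375 = 1.529 mm.
After closing the 0.85 mm clearance, 1.529 − 0.85 = 0.6787 mm of expansion remains to be suppressed by the wall.
So σ = E(δ_free − g)/L = 34×10³ × 0.6787/1375 = 16.78 MPa.
Force on the wall = σA = 16.78 × 2200 mm² = 36.92 kN.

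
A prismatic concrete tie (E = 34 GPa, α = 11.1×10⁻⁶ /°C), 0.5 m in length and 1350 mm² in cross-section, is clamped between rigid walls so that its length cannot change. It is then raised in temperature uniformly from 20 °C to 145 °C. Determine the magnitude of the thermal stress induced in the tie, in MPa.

Because both ends are immovable the net strain is zero, and the suppressed thermal strain is αΔT = 11.1×10⁻⁶ × 125 = 1387.5×10⁻⁶.
The stress required to suppress this strain is σ = Eε = 34×10³ × 1387.5×10⁻⁶ = 47.17 MPa, compressive since the tie is trying to expand.

σ ≈ 47.2 MPa (compressive)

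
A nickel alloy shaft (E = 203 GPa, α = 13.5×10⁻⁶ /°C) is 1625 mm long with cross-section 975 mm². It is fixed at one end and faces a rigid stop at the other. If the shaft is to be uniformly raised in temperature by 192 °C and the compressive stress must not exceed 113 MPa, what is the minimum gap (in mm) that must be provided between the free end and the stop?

Free expansion if unrestrained: δ_free = αΔT L = 13.5×10⁻⁶ × 192 × 1625 = 4.212 mm.
At the allowable stress the elastic shortening the wall may impose is σL/E = 113 × 1625 / (203×10³) = 0.9046 mm.
So the gap has to take up the difference, g_min = δ_free − σL/E = 4.212 − 0.9046 = 3.307 mm.

g ≈ 3.31 mm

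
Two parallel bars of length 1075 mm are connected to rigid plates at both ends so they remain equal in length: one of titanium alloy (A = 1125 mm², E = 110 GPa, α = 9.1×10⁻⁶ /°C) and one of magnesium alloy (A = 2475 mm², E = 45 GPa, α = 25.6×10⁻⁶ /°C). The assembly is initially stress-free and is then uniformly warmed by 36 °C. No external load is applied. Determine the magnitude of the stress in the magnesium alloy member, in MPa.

σ ≈ 14.1 MPa (compressive)

The magnesium alloy has the larger α, so on heating it would change length more than the titanium alloy if both were free. The rigid plates force a common final length, so the magnesium alloy is put into compression and the titanium alloy into tension, with equal and opposite forces P (no external load).
Equating the net (thermal + elastic) strains gives |α₁ − α₂|·ΔT = P·[1/(A₁E₁) + 1/(A₂E₂)].
|α₁ − α₂|·ΔT = 16.5×10⁻⁶ × 36 = 0.000594.
1/(A₁E₁) + 1/(A₂E₂) = 1/(1125×110×10³) + 1/(2475×45×10³) = 1.706×10⁻⁸ N⁻¹.
So P = 0.000594 / 1.706×10⁻⁸ = 34.82 kN.
σ_{magnesium alloy} = P/A₂ = 34820/2475 = 14.07 MPa, compressive.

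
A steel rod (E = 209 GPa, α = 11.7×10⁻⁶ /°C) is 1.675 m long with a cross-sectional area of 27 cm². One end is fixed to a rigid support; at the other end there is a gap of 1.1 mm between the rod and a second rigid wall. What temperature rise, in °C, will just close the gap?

Contact occurs when the free expansion equals the gap: αΔT L = 1.1 mm.
So ΔT = g/(αL) = 1.1/(11.7×10⁻⁶ × 1675) = 56.13 °C.

ΔT ≈ 56.1 °C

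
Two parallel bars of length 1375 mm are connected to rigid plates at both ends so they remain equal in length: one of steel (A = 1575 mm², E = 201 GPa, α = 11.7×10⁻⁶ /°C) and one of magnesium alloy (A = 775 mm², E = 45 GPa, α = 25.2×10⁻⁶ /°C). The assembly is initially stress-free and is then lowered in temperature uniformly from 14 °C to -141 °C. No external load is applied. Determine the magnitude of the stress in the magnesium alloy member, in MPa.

σ ≈ 84.8 MPa (tensile)

The magnesium alloy has the larger α, so on cooling it would change length more than the steel if both were free. The rigid plates force a common final length, so the magnesium alloy is put into tension and the steel into compression, with equal and opposite forces P (no external load).
Equating the net (thermal + elastic) strains gives |α₁ − α₂|·ΔT = P·[1/(A₁E₁) + 1/(A₂E₂)].
|α₁ − α₂|·ΔT = 13.5×10⁻⁶ × 155 = 0.002092.
1/(A₁E₁) + 1/(A₂E₂) = 1/(1575×201×10³) + 1/(775×45×10³) = 3.183×10⁻⁸ N⁻¹.
So P = 0.002092 / 3.183×10⁻⁸ = 65.73 kN.
σ_{magnesium alloy} = P/A₂ = 65730/775 = 84.82 MPa, tensile.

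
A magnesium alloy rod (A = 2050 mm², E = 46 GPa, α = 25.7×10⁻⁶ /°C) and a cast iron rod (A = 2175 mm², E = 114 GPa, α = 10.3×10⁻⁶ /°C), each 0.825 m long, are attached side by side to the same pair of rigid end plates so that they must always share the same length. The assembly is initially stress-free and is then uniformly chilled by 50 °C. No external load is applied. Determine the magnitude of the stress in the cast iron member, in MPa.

σ ≈ 24.2 MPa (compressive)

Equilibrium of a rigid end plate with no external load gives equal and opposite internal forces ±P in the two members. Since α_{magnesium alloy} > α_{cast iron}, cooling drives the magnesium alloy into tension and the cast iron into compression.
Equating the net (thermal + elastic) strains gives |α₁ − α₂|·ΔT = P·[1/(A₁E₁) + 1/(A₂E₂)].
|α₁ − α₂|·ΔT = 15.4×10⁻⁶ × 50 = 0.00077.
1/(A₁E₁) + 1/(A₂E₂) = 1/(2050×46×10³) + 1/(2175×114×10³) = 1.464×10⁻⁸ N⁻¹.
P = 0.00077 / 1.464×10⁻⁸ = 52600 N = 52.6 kN.
σ_{cast iron} = P/A₂ = 52600/2175 = 24.19 MPa, compressive.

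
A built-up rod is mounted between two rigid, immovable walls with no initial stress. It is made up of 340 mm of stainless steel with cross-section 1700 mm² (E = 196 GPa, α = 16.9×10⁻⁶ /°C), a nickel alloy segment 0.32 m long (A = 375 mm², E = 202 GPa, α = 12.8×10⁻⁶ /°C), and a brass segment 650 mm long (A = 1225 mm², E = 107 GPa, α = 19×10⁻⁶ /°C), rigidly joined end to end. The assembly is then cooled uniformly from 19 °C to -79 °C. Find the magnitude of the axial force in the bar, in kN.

Free thermal contraction of the whole bar: Σ αᵢΔT Lᵢ = 16.9×10⁻⁶×98×340 + 12.8×10⁻⁶×98×320 + 19×10⁻⁶×98×650 = 2.175 mm.
Since the ends are fixed, an axial force P builds up, equal in every segment, with P · Σ Lᵢ/(AᵢEᵢ) = δ_free.
Σ Lᵢ/(AᵢEᵢ) = 340/(1700×196×10³) + 320/(375×202×10³) + 650/(1225×107×10³) = 1.02×10⁻⁵ mm/N.
So P = 2.175 / 1.02×10⁻⁵ = 213.1 kN, tensile.

P ≈ 213 kN (tensile)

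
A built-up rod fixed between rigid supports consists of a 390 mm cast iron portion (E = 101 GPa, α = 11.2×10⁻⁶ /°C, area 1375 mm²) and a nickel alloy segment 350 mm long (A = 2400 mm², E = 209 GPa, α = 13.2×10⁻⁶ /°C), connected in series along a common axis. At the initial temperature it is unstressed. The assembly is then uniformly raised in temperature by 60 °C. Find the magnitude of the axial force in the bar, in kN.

P ≈ 154 kN (compressive)

With the walls removed the bar would change length by δ_free = Σ αᵢΔT Lᵢ = 11.2×10⁻⁶×60×390 + 13.2×10⁻⁶×60×350 = 0.5393 mm.
The walls prevent any net length change, so an axial force P (same in every segment) develops. Compatibility: P · Σ Lᵢ/(AᵢEᵢ) = δ_free.
The series flexibility is Σ Lᵢ/(AᵢEᵢ) = 390/(1375×101×10³) + 350/(2400×209×10³) = 3.506×10⁻⁶ mm/N.
So P = 0.5393 / 3.506×10⁻⁶ = 153.8 kN, compressive.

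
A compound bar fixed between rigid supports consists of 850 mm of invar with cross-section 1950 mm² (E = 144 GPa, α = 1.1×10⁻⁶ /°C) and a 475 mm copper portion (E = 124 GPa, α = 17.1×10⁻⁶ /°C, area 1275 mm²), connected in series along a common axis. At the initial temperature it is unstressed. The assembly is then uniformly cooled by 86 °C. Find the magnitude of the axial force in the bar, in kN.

With the walls removed the bar would change length by δ_free = Σ αᵢΔT Lᵢ = 1.1×10⁻⁶×86×850 + 17.1×10⁻⁶×86×475 = 0.7789 mm.
The rigid supports impose zero overall length change; the single axial force P common to all segments must satisfy P Σ Lᵢ/(AᵢEᵢ) = δ_free.
The series flexibility is Σ Lᵢ/(AᵢEᵢ) = 850/(1950×144×10³) + 475/(1275×124×10³) = 6.031×10⁻⁶ mm/N.
So P = 0.7789 / 6.031×10⁻⁶ = 129.1 kN, tensile.

P ≈ 129 kN (tensile)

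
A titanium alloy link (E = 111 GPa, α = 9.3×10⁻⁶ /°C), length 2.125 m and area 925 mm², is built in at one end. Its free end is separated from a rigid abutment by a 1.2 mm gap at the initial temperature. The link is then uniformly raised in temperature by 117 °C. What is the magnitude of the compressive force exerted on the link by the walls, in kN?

P ≈ 53.7 kN

If the wall were absent the link would grow by αΔT L = 9.3×10⁻⁶ × 117 × 2125 = 2.312 mm.
This exceeds the 1.2 mm gap, so the wall pushes back. The portion of expansion that must be recovered elastically is δ_free − gap = 2.312 − 1.2 = 1.112 mm.
So σ = E(δ_free − g)/L = 111×10³ × 1.112/2125 = 58.1 MPa.
Force on the wall = σA = 58.1 × 925 mm² = 53.74 kN.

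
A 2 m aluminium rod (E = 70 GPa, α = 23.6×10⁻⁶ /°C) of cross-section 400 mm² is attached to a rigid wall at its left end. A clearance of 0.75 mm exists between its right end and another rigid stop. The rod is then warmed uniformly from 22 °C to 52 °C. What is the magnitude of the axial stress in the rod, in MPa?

σ ≈ 23.3 MPa (compressive)

Unrestrained expansion: δ_free = αΔT L = 23.6×10⁻⁶ × 30 × 2000 = 1.416 mm.
After closing the 0.75 mm clearance, 1.416 − 0.75 = 0.666 mm of expansion remains to be suppressed by the wall.
That suppressed elongation corresponds to σ = E·Δ/L = 70×10³ × 0.666/2000 = 23.31 MPa.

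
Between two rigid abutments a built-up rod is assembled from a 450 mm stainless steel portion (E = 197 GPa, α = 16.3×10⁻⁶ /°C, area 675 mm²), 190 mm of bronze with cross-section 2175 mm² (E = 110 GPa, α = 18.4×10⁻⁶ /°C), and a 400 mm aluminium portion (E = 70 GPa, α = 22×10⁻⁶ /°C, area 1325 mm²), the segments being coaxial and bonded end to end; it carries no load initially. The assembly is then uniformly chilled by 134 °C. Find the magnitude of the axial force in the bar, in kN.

P ≈ 310 kN (tensile)

Free thermal contraction of the whole bar: Σ αᵢΔT Lᵢ = 16.3×10⁻⁶×134×450 + 18.4×10⁻⁶×134×190 + 22×10⁻⁶×134×400 = 2.631 mm.
The walls prevent any net length change, so an axial force P (same in every segment) develops. Compatibility: P · Σ Lᵢ/(AᵢEᵢ) = δ_free.
The series flexibility is Σ Lᵢ/(AᵢEᵢ) = 450/(675×197×10³) + 190/(2175×110×10³) + 400/(1325×70×10³) = 8.491×10⁻⁶ mm/N.
So P = 2.631 / 8.491×10⁻⁶ = 309.8 kN, tensile.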